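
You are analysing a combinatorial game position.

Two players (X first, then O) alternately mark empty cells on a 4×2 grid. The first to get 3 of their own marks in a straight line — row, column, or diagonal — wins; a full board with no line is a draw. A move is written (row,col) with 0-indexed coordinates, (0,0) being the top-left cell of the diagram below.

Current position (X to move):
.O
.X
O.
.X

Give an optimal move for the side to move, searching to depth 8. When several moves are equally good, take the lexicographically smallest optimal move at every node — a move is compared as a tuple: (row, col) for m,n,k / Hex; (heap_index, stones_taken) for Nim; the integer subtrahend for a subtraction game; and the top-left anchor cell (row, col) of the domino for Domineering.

p1 X@[.O/.X/O./.X]: (0,0)[XO/.X/O./.X]+0 (1,0)[.O/XX/O./.X]+0 (2,1)[.O/.X/OX/.X]+1* (3,0)[.O/.X/O./XX]+0
p2 O@[.O/.X/OX/.X] terminal -1; root [.O/.X/O./.X] d8

X's best at [.O/.X/O./.X]: (2,1)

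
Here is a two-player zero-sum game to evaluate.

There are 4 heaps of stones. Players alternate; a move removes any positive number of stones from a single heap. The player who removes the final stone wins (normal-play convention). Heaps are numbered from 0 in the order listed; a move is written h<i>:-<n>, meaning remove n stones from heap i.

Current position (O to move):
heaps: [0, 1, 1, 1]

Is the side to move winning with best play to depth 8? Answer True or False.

ply 1, O at (0,1,1,1) | h1:-1=+1→(0,0,1,1)*; h2:-1=+1→(0,1,0,1); h3:-1=+1→(0,1,1,0)
ply 2, X at (0,0,1,1) | h2:-1=-1→(0,0,0,1)*; h3:-1=-1→(0,0,1,0)
ply 3, O at (0,0,0,1) | h3:-1=+1→(0,0,0,0)*
ply 4: (0,0,0,0) is terminal -1 (X); from (0,1,1,1) depth 8

O winning at [(0,1,1,1)]: True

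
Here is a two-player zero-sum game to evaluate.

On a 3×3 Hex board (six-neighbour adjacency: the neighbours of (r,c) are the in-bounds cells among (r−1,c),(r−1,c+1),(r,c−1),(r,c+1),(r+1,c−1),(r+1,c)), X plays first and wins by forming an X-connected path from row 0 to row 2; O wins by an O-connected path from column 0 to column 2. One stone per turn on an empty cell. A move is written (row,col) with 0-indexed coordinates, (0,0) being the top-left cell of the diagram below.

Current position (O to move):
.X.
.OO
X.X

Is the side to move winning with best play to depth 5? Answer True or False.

O winning at [.X./.OO/X.X]: True

ply 1, O at .X./.OO/X.X | (0,0)=-1→OX./.OO/X.X; (0,2)=-1→.XO/.OO/X.X; (1,0)=+1→.X./OOO/X.X*; (2,1)=-1→.X./.OO/XOX
ply 2: .X./OOO/X.X is terminal -1 (X); from .X./.OO/X.X depth 5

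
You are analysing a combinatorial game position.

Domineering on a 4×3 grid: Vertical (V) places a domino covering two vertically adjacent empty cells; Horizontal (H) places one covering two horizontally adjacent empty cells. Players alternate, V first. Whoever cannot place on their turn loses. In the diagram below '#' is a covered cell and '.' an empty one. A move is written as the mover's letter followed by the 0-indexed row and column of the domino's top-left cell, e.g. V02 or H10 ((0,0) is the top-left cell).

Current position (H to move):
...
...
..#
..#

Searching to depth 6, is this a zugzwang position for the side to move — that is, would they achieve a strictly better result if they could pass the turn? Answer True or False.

[.../.../..#/..#] H move#1: H00:-1/##./.../..#/..#*, H01:-1/.##/.../..#/..#, H10:-1/.../##./..#/..#, H11:-1/.../.##/..#/..#, H20:-1/.../.../###/..#, H30:-1/.../.../..#/###
[##./.../..#/..#] V move#2: V02:-1/###/..#/..#/..#, V10:+1/##./#../#.#/..#*, V11:+1/##./.#./.##/..#, V20:+1/##./.../#.#/#.#, V21:+1/##./.../.##/.##
[##./#../#.#/..#] H move#3: H11:-1/##./###/#.#/..#*, H30:-1/##./#../#.#/###
[##./###/#.#/..#] V move#4: V21:+1/##./###/###/.##*
[##./###/###/.##] end (terminal -1, H#5); searched .../.../..#/..# to 6
if H skipped the turn, V would face:
~ [.../.../..#/..#] V move#1: V00:+1/#../#../..#/..#*, V01:+1/.#./.#./..#/..#, V02:+1/..#/..#/..#/..#, V10:-1/.../#../#.#/..#, V11:+1/.../.#./.##/..#, V20:+1/.../.../#.#/#.#, V21:+1/.../.../.##/.##
~ [#../#../..#/..#] H move#2: H01:-1/###/#../..#/..#*, H11:-1/#../###/..#/..#, H20:-1/#../#../###/..#, H30:-1/#../#../..#/###
~ [###/#../..#/..#] V move#3: V11:-1/###/##./.##/..#, V20:+1/###/#../#.#/#.#*, V21:+1/###/#../.##/.##
~ [###/#../#.#/#.#] H move#4: H11:-1/###/###/#.#/#.#*
~ [###/###/#.#/#.#] V move#5: V21:+1/###/###/###/###*
~ [###/###/###/###] end (terminal -1, H#6); searched .../.../..#/..# to 6
compare (H): move=-1 vs pass=-1

zugzwang(.../.../..#/..#, H) = False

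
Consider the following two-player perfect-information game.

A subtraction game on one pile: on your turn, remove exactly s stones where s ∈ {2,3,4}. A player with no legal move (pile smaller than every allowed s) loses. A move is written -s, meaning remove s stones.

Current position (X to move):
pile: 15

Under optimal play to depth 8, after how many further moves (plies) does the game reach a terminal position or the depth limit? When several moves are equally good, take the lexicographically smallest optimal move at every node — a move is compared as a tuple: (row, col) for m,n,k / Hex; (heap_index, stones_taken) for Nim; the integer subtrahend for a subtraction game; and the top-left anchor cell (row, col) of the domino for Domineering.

PV length from [15]: 5 plies

[15] X move#1: -2:+1/13*, -3:+1/12, -4:-1/11
[13] O move#2: -2:-1/11*, -3:-1/10, -4:-1/9
[11] X move#3: -2:-1/9, -3:-1/8, -4:+1/7*
[7] O move#4: -2:-1/5*, -3:-1/4, -4:-1/3
[5] X move#5: -2:-1/3, -3:-1/2, -4:+1/1*
[1] end (terminal -1, O#6); searched 15 to 8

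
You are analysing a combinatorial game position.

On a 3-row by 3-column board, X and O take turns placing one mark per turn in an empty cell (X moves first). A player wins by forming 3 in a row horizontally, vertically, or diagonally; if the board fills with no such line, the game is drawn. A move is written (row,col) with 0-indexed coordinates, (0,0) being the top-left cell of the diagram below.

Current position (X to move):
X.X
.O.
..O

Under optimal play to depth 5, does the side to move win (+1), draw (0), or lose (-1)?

ply 1, X at X.X/.O./..O | (0,1)=+1→XXX/.O./..O*; (1,0)=+1→X.X/XO./..O; (1,2)=+0→X.X/.OX/..O; (2,0)=+1→X.X/.O./X.O; (2,1)=+0→X.X/.O./.XO
ply 2: XXX/.O./..O is terminal -1 (O); from X.X/.O./..O depth 5

value(X.X/.O./..O, X) = +1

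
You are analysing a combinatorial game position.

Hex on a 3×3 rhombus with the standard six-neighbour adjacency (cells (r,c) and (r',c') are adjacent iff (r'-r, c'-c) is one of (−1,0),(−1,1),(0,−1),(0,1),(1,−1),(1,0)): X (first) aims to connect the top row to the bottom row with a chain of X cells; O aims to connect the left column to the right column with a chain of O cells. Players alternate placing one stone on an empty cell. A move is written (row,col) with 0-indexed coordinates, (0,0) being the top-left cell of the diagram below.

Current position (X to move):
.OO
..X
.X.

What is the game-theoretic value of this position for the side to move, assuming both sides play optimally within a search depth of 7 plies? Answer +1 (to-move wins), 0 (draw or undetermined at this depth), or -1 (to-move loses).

ply 1, X at .OO/..X/.X. | (0,0)=-1→XOO/..X/.X.*; (1,0)=-1→.OO/X.X/.X.; (1,1)=-1→.OO/.XX/.X.; (2,0)=-1→.OO/..X/XX.; (2,2)=-1→.OO/..X/.XX
ply 2, O at XOO/..X/.X. | (1,0)=+1→XOO/O.X/.X.*; (1,1)=+1→XOO/.OX/.X.; (2,0)=+1→XOO/..X/OX.; (2,2)=-1→XOO/..X/.XO
ply 3: XOO/O.X/.X. is terminal -1 (X); from .OO/..X/.X. depth 7

value(.OO/..X/.X., X) = -1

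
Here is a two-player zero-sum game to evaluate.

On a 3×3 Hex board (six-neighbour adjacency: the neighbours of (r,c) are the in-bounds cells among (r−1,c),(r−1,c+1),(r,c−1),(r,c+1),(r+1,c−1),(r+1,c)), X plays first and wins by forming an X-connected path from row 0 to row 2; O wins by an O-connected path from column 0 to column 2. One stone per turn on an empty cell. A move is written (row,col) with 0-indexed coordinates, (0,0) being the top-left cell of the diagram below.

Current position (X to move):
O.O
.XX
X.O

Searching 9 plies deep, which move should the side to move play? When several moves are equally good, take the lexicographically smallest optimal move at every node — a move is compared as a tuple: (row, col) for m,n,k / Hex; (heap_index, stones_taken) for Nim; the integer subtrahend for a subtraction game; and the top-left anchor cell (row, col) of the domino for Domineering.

X's best at [O.O/.XX/X.O]: (0,1)

[O.O/.XX/X.O] X move#1: (0,1):+1/OXO/.XX/X.O*, (1,0):-1/O.O/XXX/X.O, (2,1):-1/O.O/.XX/XXO
[OXO/.XX/X.O] end (terminal -1, O#2); searched O.O/.XX/X.O to 9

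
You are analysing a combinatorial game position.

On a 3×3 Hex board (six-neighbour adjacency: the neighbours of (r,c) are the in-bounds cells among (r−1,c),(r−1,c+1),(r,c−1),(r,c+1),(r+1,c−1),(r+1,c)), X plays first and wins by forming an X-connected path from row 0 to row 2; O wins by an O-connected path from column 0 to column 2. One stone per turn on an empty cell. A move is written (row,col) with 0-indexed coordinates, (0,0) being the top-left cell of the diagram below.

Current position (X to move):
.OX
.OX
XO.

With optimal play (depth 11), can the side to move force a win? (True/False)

[.OX/.OX/XO.] X move#1: (0,0):+1/XOX/.OX/XO.*, (1,0):+1/.OX/XOX/XO., (2,2):+1/.OX/.OX/XOX
[XOX/.OX/XO.] O move#2: (1,0):-1/XOX/OOX/XO.*, (2,2):-1/XOX/.OX/XOO
[XOX/OOX/XO.] X move#3: (2,2):+1/XOX/OOX/XOX*
[XOX/OOX/XOX] end (terminal -1, O#4); searched .OX/.OX/XO. to 11

X winning at [.OX/.OX/XO.]: True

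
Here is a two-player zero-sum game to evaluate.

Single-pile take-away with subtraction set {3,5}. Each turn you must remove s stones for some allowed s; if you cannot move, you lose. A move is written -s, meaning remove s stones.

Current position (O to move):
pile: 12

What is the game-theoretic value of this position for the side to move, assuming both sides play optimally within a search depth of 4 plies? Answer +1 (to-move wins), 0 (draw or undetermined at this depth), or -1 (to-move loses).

ply 1, O at 12 | -3=+1→9*; -5=-1→7
ply 2, X at 9 | -3=-1→6*; -5=-1→4
ply 3, O at 6 | -3=-1→3; -5=+1→1*
ply 4: 1 is terminal -1 (X); from 12 depth 4

value(12, O) = +1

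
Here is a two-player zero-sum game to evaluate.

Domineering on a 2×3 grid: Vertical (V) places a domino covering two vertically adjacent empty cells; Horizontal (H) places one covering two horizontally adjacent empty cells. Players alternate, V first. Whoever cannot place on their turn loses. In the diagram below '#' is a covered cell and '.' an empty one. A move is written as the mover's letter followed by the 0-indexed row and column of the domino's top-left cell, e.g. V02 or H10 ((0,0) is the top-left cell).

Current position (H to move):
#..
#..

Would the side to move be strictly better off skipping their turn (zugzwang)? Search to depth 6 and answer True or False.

zugzwang(#../#.., H) = False

[#../#..] H move#1: H01:+1/###/#..*, H11:+1/#../###
[###/#..] end (terminal -1, V#2); searched #../#.. to 6
suppose H passes — search the same position with V to move:
pass> [#../#..] V move#1: V01:+1/##./##.*, V02:+1/#.#/#.#
pass> [##./##.] end (terminal -1, H#2); searched #../#.. to 6
for H: play +1, pass -1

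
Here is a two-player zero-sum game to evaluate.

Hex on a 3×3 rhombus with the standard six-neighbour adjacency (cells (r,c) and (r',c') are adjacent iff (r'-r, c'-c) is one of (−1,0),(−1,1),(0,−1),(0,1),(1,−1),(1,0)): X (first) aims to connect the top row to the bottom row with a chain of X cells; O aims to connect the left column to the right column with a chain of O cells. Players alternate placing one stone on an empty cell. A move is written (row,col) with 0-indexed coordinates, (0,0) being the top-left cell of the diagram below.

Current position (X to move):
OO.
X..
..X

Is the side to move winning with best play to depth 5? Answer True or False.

X winning at [OO./X../..X]: True

p1 X@[OO./X../..X]: (0,2)[OOX/X../..X]+1* (1,1)[OO./XX./..X]-1 (1,2)[OO./X.X/..X]-1 (2,0)[OO./X../X.X]-1 (2,1)[OO./X../.XX]-1
p2 O@[OOX/X../..X]: (1,1)[OOX/XO./..X]-1* (1,2)[OOX/X.O/..X]-1 (2,0)[OOX/X../O.X]-1 (2,1)[OOX/X../.OX]-1
p3 X@[OOX/XO./..X]: (1,2)[OOX/XOX/..X]+1* (2,0)[OOX/XO./X.X]-1 (2,1)[OOX/XO./.XX]-1
p4 O@[OOX/XOX/..X] terminal -1; root [OO./X../..X] d5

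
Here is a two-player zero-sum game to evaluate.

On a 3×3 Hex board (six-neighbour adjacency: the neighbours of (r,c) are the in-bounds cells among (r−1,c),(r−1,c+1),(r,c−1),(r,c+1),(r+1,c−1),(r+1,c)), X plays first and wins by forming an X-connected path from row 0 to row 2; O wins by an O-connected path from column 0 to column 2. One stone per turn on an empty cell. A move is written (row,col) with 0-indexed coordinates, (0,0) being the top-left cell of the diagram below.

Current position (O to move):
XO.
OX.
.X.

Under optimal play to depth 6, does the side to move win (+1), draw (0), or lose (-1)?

ply 1, O at XO./OX./.X. | (0,2)=+1→XOO/OX./.X.*; (1,2)=-1→XO./OXO/.X.; (2,0)=-1→XO./OX./OX.; (2,2)=-1→XO./OX./.XO
ply 2: XOO/OX./.X. is terminal -1 (X); from XO./OX./.X. depth 6

value(XO./OX./.X., O) = +1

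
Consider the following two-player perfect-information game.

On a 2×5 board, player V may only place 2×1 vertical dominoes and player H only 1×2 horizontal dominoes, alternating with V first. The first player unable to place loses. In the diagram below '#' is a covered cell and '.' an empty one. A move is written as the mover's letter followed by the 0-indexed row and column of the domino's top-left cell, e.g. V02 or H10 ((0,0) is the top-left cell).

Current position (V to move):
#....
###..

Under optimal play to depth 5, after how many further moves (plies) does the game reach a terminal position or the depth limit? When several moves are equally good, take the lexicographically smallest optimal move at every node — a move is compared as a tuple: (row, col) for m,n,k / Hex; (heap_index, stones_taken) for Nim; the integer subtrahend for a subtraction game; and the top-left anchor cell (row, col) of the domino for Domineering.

PV length from [#..../###..]: 3 plies

ply 1, V at #..../###.. | V03=+1→#..#./####.*; V04=-1→#...#/###.#
ply 2, H at #..#./####. | H01=-1→####./####.*
ply 3, V at ####./####. | V04=+1→#####/#####*
ply 4: #####/##### is terminal -1 (H); from #..../###.. depth 5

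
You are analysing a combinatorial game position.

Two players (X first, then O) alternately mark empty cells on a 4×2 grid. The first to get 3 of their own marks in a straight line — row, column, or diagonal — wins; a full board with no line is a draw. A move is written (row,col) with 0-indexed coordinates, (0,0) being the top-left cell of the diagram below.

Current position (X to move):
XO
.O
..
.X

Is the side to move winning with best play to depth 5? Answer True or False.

X winning at [XO/.O/../.X]: False

ply 1, X at XO/.O/../.X | (1,0)=-1→XO/XO/../.X; (2,0)=-1→XO/.O/X./.X; (2,1)=+0→XO/.O/.X/.X*; (3,0)=-1→XO/.O/../XX
ply 2, O at XO/.O/.X/.X | (1,0)=+0→XO/OO/.X/.X*; (2,0)=+0→XO/.O/OX/.X; (3,0)=+0→XO/.O/.X/OX
ply 3, X at XO/OO/.X/.X | (2,0)=+0→XO/OO/XX/.X*; (3,0)=+0→XO/OO/.X/XX
ply 4, O at XO/OO/XX/.X | (3,0)=+0→XO/OO/XX/OX*
ply 5: XO/OO/XX/OX is terminal +0 (X); from XO/.O/../.X depth 5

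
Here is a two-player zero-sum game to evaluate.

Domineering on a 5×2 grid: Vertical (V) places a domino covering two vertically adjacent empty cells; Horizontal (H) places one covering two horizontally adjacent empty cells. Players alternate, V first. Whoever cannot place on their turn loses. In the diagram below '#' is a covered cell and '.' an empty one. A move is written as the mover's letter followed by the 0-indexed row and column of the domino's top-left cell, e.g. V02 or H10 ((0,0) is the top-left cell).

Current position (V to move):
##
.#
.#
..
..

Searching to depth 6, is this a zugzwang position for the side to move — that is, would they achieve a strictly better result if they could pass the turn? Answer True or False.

[##/.#/.#/../..] V move#1: V10:-1/##/##/##/../.., V20:-1/##/.#/##/#./.., V30:+1/##/.#/.#/#./#.*, V31:+1/##/.#/.#/.#/.#
[##/.#/.#/#./#.] end (terminal -1, H#2); searched ##/.#/.#/../.. to 6
suppose V passes — search the same position with H to move:
pass> [##/.#/.#/../..] H move#1: H30:+1/##/.#/.#/##/..*, H40:-1/##/.#/.#/../##
pass> [##/.#/.#/##/..] V move#2: V10:-1/##/##/##/##/..*
pass> [##/##/##/##/..] H move#3: H40:+1/##/##/##/##/##*
pass> [##/##/##/##/##] end (terminal -1, V#4); searched ##/.#/.#/../.. to 6
for V: play +1, pass -1

zugzwang(##/.#/.#/../.., V) = False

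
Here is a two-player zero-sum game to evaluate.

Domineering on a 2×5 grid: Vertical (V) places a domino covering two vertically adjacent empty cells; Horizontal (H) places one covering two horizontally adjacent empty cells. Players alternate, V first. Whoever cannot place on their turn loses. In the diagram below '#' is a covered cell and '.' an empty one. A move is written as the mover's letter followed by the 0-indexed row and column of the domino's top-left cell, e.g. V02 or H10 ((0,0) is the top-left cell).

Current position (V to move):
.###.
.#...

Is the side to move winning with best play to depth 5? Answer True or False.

ply 1, V at .###./.#... | V00=-1→####./##...; V04=+1→.####/.#..#*
ply 2, H at .####/.#..# | H12=-1→.####/.####*
ply 3, V at .####/.#### | V00=+1→#####/#####*
ply 4: #####/##### is terminal -1 (H); from .###./.#... depth 5

V winning at [.###./.#...]: True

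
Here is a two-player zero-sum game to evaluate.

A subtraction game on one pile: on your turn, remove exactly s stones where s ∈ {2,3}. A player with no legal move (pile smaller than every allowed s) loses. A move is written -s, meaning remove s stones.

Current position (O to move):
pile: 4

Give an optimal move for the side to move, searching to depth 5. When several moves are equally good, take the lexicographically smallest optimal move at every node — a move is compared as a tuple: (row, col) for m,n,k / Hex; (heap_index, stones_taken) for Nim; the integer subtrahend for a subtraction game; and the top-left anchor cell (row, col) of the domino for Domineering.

p1 O@[4]: -2[2]-1 -3[1]+1*
p2 X@[1] terminal -1; root [4] d5

O's best at [4]: -3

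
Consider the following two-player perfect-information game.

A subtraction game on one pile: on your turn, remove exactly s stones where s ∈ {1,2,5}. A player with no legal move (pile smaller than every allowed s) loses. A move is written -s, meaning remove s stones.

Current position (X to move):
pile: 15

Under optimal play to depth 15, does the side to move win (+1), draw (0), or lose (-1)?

value(15, X) = -1

[15] X move#1: -1:-1/14*, -2:-1/13, -5:-1/10
[14] O move#2: -1:-1/13, -2:+1/12*, -5:+1/9
[12] X move#3: -1:-1/11*, -2:-1/10, -5:-1/7
[11] O move#4: -1:-1/10, -2:+1/9*, -5:+1/6
[9] X move#5: -1:-1/8*, -2:-1/7, -5:-1/4
[8] O move#6: -1:-1/7, -2:+1/6*, -5:+1/3
[6] X move#7: -1:-1/5*, -2:-1/4, -5:-1/1
[5] O move#8: -1:-1/4, -2:+1/3*, -5:+1/0
[3] X move#9: -1:-1/2*, -2:-1/1
[2] O move#10: -1:-1/1, -2:+1/0*
[0] end (terminal -1, X#11); searched 15 to 15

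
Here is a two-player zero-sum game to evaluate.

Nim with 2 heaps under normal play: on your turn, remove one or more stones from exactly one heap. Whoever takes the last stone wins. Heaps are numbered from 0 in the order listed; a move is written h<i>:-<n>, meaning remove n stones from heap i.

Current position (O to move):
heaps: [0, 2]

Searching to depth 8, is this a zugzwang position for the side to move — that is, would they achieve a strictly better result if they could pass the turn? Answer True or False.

zugzwang((0,2), O) = False

[(0,2)] O move#1: h1:-1:-1/(0,1), h1:-2:+1/(0,0)*
[(0,0)] end (terminal -1, X#2); searched (0,2) to 8
suppose O passes — search the same position with X to move:
pass> [(0,2)] X move#1: h1:-1:-1/(0,1), h1:-2:+1/(0,0)*
pass> [(0,0)] end (terminal -1, O#2); searched (0,2) to 8
for O: play +1, pass -1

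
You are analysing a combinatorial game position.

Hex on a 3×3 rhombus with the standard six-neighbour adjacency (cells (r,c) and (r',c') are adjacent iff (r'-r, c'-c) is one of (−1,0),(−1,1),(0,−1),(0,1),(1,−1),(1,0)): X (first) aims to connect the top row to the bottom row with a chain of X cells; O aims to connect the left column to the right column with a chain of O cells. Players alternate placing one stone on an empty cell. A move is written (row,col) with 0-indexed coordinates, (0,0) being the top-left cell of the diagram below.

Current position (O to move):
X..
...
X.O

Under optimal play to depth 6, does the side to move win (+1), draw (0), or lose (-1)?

value(X../.../X.O, O) = -1

ply 1, O at X../.../X.O | (0,1)=-1→XO./.../X.O*; (0,2)=-1→X.O/.../X.O; (1,0)=-1→X../O../X.O; (1,1)=-1→X../.O./X.O; (1,2)=-1→X../..O/X.O; (2,1)=-1→X../.../XOO
ply 2, X at XO./.../X.O | (0,2)=+1→XOX/.../X.O*; (1,0)=+1→XO./X../X.O; (1,1)=+1→XO./.X./X.O; (1,2)=+1→XO./..X/X.O; (2,1)=+1→XO./.../XXO
ply 3, O at XOX/.../X.O | (1,0)=-1→XOX/O../X.O*; (1,1)=-1→XOX/.O./X.O; (1,2)=-1→XOX/..O/X.O; (2,1)=-1→XOX/.../XOO
ply 4, X at XOX/O../X.O | (1,1)=+1→XOX/OX./X.O*; (1,2)=+1→XOX/O.X/X.O; (2,1)=+1→XOX/O../XXO
ply 5: XOX/OX./X.O is terminal -1 (O); from X../.../X.O depth 6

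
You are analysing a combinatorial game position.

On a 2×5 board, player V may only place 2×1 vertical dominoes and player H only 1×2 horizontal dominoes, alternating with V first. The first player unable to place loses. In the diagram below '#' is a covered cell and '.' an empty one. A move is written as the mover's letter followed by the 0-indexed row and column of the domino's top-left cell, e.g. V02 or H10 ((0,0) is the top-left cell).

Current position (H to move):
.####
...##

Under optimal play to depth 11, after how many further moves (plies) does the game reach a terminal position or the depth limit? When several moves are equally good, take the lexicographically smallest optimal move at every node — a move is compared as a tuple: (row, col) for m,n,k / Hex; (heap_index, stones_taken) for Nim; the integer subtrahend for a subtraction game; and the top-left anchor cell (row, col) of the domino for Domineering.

PV length from [.####/...##]: 1 ply

[.####/...##] H move#1: H10:+1/.####/##.##*, H11:-1/.####/.####
[.####/##.##] end (terminal -1, V#2); searched .####/...## to 11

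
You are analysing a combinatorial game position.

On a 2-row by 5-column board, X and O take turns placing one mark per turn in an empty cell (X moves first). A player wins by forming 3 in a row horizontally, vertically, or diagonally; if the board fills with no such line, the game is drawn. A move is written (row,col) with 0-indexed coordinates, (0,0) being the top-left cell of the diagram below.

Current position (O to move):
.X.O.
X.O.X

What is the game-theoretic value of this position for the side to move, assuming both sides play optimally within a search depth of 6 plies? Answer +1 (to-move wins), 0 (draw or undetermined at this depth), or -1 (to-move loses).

ply 1, O at .X.O./X.O.X | (0,0)=+0→OX.O./X.O.X*; (0,2)=+0→.XOO./X.O.X; (0,4)=+0→.X.OO/X.O.X; (1,1)=+0→.X.O./XOO.X; (1,3)=+0→.X.O./X.OOX
ply 2, X at OX.O./X.O.X | (0,2)=+0→OXXO./X.O.X*; (0,4)=+0→OX.OX/X.O.X; (1,1)=+0→OX.O./XXO.X; (1,3)=+0→OX.O./X.OXX
ply 3, O at OXXO./X.O.X | (0,4)=+0→OXXOO/X.O.X*; (1,1)=+0→OXXO./XOO.X; (1,3)=+0→OXXO./X.OOX
ply 4, X at OXXOO/X.O.X | (1,1)=+0→OXXOO/XXO.X*; (1,3)=+0→OXXOO/X.OXX
ply 5, O at OXXOO/XXO.X | (1,3)=+0→OXXOO/XXOOX*
ply 6: OXXOO/XXOOX is terminal +0 (X); from .X.O./X.O.X depth 6

value(.X.O./X.O.X, O) = 0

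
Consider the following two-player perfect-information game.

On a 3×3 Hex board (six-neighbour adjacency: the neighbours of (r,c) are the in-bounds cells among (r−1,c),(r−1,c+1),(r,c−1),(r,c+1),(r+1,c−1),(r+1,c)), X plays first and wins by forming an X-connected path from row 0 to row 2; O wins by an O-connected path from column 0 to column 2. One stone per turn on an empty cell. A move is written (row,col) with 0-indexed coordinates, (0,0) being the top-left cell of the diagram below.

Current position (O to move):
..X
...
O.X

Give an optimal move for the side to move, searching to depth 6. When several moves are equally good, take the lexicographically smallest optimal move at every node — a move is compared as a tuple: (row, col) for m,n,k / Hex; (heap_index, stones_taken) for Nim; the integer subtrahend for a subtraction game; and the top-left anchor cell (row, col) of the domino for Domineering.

[..X/.../O.X] O move#1: (0,0):-1/O.X/.../O.X, (0,1):-1/.OX/.../O.X, (1,0):-1/..X/O../O.X, (1,1):-1/..X/.O./O.X, (1,2):+1/..X/..O/O.X*, (2,1):-1/..X/.../OOX
[..X/..O/O.X] X move#2: (0,0):-1/X.X/..O/O.X*, (0,1):-1/.XX/..O/O.X, (1,0):-1/..X/X.O/O.X, (1,1):-1/..X/.XO/O.X, (2,1):-1/..X/..O/OXX
[X.X/..O/O.X] O move#3: (0,1):+1/XOX/..O/O.X*, (1,0):+1/X.X/O.O/O.X, (1,1):+1/X.X/.OO/O.X, (2,1):+1/X.X/..O/OOX
[XOX/..O/O.X] X move#4: (1,0):-1/XOX/X.O/O.X*, (1,1):-1/XOX/.XO/O.X, (2,1):-1/XOX/..O/OXX
[XOX/X.O/O.X] O move#5: (1,1):+1/XOX/XOO/O.X*, (2,1):+1/XOX/X.O/OOX
[XOX/XOO/O.X] end (terminal -1, X#6); searched ..X/.../O.X to 6

O's best at [..X/.../O.X]: (1,2)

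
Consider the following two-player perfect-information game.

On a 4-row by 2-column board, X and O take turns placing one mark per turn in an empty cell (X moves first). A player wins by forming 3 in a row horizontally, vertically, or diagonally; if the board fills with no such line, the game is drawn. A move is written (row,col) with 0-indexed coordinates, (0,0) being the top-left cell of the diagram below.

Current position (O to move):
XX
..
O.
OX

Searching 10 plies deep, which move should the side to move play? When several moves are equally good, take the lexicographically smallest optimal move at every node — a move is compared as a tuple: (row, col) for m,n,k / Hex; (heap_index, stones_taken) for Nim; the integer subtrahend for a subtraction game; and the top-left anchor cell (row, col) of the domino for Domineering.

O's best at [XX/../O./OX]: (1,0)

p1 O@[XX/../O./OX]: (1,0)[XX/O./O./OX]+1* (1,1)[XX/.O/O./OX]+0 (2,1)[XX/../OO/OX]+0
p2 X@[XX/O./O./OX] terminal -1; root [XX/../O./OX] d10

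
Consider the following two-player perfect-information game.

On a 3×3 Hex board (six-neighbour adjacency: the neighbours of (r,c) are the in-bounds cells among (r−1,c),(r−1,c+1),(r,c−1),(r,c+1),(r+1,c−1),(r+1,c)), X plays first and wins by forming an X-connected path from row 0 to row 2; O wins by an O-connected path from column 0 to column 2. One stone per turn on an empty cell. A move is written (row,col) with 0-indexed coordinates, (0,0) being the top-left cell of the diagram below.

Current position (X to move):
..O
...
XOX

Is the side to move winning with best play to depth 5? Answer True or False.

X winning at [..O/.../XOX]: True

[..O/.../XOX] X move#1: (0,0):-1/X.O/.../XOX, (0,1):+1/.XO/.../XOX*, (1,0):+1/..O/X../XOX, (1,1):-1/..O/.X./XOX, (1,2):-1/..O/..X/XOX
[.XO/.../XOX] O move#2: (0,0):-1/OXO/.../XOX*, (1,0):-1/.XO/O../XOX, (1,1):-1/.XO/.O./XOX, (1,2):-1/.XO/..O/XOX
[OXO/.../XOX] X move#3: (1,0):+1/OXO/X../XOX*, (1,1):+1/OXO/.X./XOX, (1,2):+1/OXO/..X/XOX
[OXO/X../XOX] end (terminal -1, O#4); searched ..O/.../XOX to 5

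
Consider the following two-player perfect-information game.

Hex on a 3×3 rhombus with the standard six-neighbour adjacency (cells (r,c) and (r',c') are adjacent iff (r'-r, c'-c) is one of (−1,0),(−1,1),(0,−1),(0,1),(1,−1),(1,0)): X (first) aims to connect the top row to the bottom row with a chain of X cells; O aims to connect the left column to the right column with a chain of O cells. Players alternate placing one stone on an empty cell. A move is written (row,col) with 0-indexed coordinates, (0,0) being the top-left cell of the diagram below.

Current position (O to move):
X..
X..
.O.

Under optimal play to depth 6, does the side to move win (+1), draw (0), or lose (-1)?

[X../X../.O.] O move#1: (0,1):-1/XO./X../.O., (0,2):-1/X.O/X../.O., (1,1):-1/X../XO./.O., (1,2):-1/X../X.O/.O., (2,0):+1/X../X../OO.*, (2,2):-1/X../X../.OO
[X../X../OO.] X move#2: (0,1):-1/XX./X../OO.*, (0,2):-1/X.X/X../OO., (1,1):-1/X../XX./OO., (1,2):-1/X../X.X/OO., (2,2):-1/X../X../OOX
[XX./X../OO.] O move#3: (0,2):+1/XXO/X../OO.*, (1,1):+1/XX./XO./OO., (1,2):+1/XX./X.O/OO., (2,2):+1/XX./X../OOO
[XXO/X../OO.] X move#4: (1,1):-1/XXO/XX./OO.*, (1,2):-1/XXO/X.X/OO., (2,2):-1/XXO/X../OOX
[XXO/XX./OO.] O move#5: (1,2):+1/XXO/XXO/OO.*, (2,2):+1/XXO/XX./OOO
[XXO/XXO/OO.] end (terminal -1, X#6); searched X../X../.O. to 6

value(X../X../.O., O) = +1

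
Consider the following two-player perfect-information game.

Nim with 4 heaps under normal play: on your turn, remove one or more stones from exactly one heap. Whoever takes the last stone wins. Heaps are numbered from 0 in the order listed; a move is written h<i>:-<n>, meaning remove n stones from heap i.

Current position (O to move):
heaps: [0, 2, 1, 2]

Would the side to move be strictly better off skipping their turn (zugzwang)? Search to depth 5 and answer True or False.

[(0,2,1,2)] O move#1: h1:-1:-1/(0,1,1,2), h1:-2:-1/(0,0,1,2), h2:-1:+1/(0,2,0,2)*, h3:-1:-1/(0,2,1,1), h3:-2:-1/(0,2,1,0)
[(0,2,0,2)] X move#2: h1:-1:-1/(0,1,0,2)*, h1:-2:-1/(0,0,0,2), h3:-1:-1/(0,2,0,1), h3:-2:-1/(0,2,0,0)
[(0,1,0,2)] O move#3: h1:-1:-1/(0,0,0,2), h3:-1:+1/(0,1,0,1)*, h3:-2:-1/(0,1,0,0)
[(0,1,0,1)] X move#4: h1:-1:-1/(0,0,0,1)*, h3:-1:-1/(0,1,0,0)
[(0,0,0,1)] O move#5: h3:-1:+1/(0,0,0,0)*
[(0,0,0,0)] end (terminal -1, X#6); searched (0,2,1,2) to 5
suppose O passes — search the same position with X to move:
pass> [(0,2,1,2)] X move#1: h1:-1:-1/(0,1,1,2), h1:-2:-1/(0,0,1,2), h2:-1:+1/(0,2,0,2)*, h3:-1:-1/(0,2,1,1), h3:-2:-1/(0,2,1,0)
pass> [(0,2,0,2)] O move#2: h1:-1:-1/(0,1,0,2)*, h1:-2:-1/(0,0,0,2), h3:-1:-1/(0,2,0,1), h3:-2:-1/(0,2,0,0)
pass> [(0,1,0,2)] X move#3: h1:-1:-1/(0,0,0,2), h3:-1:+1/(0,1,0,1)*, h3:-2:-1/(0,1,0,0)
pass> [(0,1,0,1)] O move#4: h1:-1:-1/(0,0,0,1)*, h3:-1:-1/(0,1,0,0)
pass> [(0,0,0,1)] X move#5: h3:-1:+1/(0,0,0,0)*
pass> [(0,0,0,0)] end (terminal -1, O#6); searched (0,2,1,2) to 5
for O: play +1, pass -1

zugzwang((0,2,1,2), O) = False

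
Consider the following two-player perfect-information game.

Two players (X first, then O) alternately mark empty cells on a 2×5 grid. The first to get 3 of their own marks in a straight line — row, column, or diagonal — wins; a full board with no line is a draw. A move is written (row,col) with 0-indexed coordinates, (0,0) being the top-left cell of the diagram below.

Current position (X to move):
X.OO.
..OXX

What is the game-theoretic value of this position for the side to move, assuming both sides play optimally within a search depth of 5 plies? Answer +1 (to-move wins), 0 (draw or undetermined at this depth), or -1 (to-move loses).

value(X.OO./..OXX, X) = -1

ply 1, X at X.OO./..OXX | (0,1)=-1→XXOO./..OXX*; (0,4)=-1→X.OOX/..OXX; (1,0)=-1→X.OO./X.OXX; (1,1)=-1→X.OO./.XOXX
ply 2, O at XXOO./..OXX | (0,4)=+1→XXOOO/..OXX*; (1,0)=+1→XXOO./O.OXX; (1,1)=+1→XXOO./.OOXX
ply 3: XXOOO/..OXX is terminal -1 (X); from X.OO./..OXX depth 5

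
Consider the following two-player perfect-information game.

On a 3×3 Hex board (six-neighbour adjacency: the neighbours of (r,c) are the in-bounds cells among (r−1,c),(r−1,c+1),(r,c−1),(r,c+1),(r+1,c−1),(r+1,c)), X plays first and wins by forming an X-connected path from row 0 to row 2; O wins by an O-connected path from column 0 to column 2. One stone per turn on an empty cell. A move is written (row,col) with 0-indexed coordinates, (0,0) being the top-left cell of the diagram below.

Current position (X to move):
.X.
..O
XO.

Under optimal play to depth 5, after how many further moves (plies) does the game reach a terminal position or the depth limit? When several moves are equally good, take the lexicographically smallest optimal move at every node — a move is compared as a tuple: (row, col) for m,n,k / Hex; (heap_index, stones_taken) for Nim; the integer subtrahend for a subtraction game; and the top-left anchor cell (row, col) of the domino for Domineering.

PV length from [.X./..O/XO.]: 3 plies

p1 X@[.X./..O/XO.]: (0,0)[XX./..O/XO.]+1* (0,2)[.XX/..O/XO.]+1 (1,0)[.X./X.O/XO.]+1 (1,1)[.X./.XO/XO.]+1 (2,2)[.X./..O/XOX]+1
p2 O@[XX./..O/XO.]: (0,2)[XXO/..O/XO.]-1* (1,0)[XX./O.O/XO.]-1 (1,1)[XX./.OO/XO.]-1 (2,2)[XX./..O/XOO]-1
p3 X@[XXO/..O/XO.]: (1,0)[XXO/X.O/XO.]+1* (1,1)[XXO/.XO/XO.]+1 (2,2)[XXO/..O/XOX]+1
p4 O@[XXO/X.O/XO.] terminal -1; root [.X./..O/XO.] d5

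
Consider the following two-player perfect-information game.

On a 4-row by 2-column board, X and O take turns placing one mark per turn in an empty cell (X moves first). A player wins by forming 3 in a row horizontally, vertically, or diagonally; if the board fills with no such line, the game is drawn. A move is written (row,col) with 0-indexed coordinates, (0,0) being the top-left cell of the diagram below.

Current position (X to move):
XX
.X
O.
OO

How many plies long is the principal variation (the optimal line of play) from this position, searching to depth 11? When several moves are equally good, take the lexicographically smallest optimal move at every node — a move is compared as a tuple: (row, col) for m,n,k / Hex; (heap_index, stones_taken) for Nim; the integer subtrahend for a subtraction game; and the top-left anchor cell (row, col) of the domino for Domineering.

PV length from [XX/.X/O./OO]: 1 ply

ply 1, X at XX/.X/O./OO | (1,0)=+0→XX/XX/O./OO; (2,1)=+1→XX/.X/OX/OO*
ply 2: XX/.X/OX/OO is terminal -1 (O); from XX/.X/O./OO depth 11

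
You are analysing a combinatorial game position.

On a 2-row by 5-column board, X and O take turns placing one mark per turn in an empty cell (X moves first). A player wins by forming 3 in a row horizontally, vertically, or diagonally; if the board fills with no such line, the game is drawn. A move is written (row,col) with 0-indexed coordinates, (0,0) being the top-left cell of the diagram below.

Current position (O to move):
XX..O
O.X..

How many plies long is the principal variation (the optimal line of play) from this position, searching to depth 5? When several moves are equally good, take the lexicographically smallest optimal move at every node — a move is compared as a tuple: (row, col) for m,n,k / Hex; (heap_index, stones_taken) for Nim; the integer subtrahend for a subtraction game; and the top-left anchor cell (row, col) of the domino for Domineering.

ply 1, O at XX..O/O.X.. | (0,2)=+0→XXO.O/O.X..*; (0,3)=-1→XX.OO/O.X..; (1,1)=-1→XX..O/OOX..; (1,3)=-1→XX..O/O.XO.; (1,4)=-1→XX..O/O.X.O
ply 2, X at XXO.O/O.X.. | (0,3)=+0→XXOXO/O.X..*; (1,1)=-1→XXO.O/OXX..; (1,3)=-1→XXO.O/O.XX.; (1,4)=-1→XXO.O/O.X.X
ply 3, O at XXOXO/O.X.. | (1,1)=+0→XXOXO/OOX..*; (1,3)=+0→XXOXO/O.XO.; (1,4)=+0→XXOXO/O.X.O
ply 4, X at XXOXO/OOX.. | (1,3)=+0→XXOXO/OOXX.*; (1,4)=+0→XXOXO/OOX.X
ply 5, O at XXOXO/OOXX. | (1,4)=+0→XXOXO/OOXXO*
ply 6: XXOXO/OOXXO is terminal +0 (X); from XX..O/O.X.. depth 5

PV length from [XX..O/O.X..]: 5 plies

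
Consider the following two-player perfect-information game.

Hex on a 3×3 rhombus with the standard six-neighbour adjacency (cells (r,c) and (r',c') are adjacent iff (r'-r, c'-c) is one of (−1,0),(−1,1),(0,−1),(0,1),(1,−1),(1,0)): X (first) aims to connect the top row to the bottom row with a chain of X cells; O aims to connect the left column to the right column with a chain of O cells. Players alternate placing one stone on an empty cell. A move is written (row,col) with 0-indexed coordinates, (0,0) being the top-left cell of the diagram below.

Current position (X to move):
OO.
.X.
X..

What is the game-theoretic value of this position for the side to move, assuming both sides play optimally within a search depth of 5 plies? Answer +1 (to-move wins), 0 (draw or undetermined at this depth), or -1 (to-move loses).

[OO./.X./X..] X move#1: (0,2):+1/OOX/.X./X..*, (1,0):-1/OO./XX./X.., (1,2):-1/OO./.XX/X.., (2,1):-1/OO./.X./XX., (2,2):-1/OO./.X./X.X
[OOX/.X./X..] end (terminal -1, O#2); searched OO./.X./X.. to 5

value(OO./.X./X.., X) = +1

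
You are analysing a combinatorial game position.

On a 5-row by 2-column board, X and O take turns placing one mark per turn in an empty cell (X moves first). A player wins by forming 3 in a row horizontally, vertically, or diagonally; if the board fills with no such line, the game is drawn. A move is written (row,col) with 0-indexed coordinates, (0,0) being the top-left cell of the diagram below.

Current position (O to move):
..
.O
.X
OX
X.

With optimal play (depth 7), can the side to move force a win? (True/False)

ply 1, O at ../.O/.X/OX/X. | (0,0)=-1→O./.O/.X/OX/X.; (0,1)=-1→.O/.O/.X/OX/X.; (1,0)=-1→../OO/.X/OX/X.; (2,0)=-1→../.O/OX/OX/X.; (4,1)=+0→../.O/.X/OX/XO*
ply 2, X at ../.O/.X/OX/XO | (0,0)=+0→X./.O/.X/OX/XO*; (0,1)=+0→.X/.O/.X/OX/XO; (1,0)=+0→../XO/.X/OX/XO; (2,0)=+0→../.O/XX/OX/XO
ply 3, O at X./.O/.X/OX/XO | (0,1)=+0→XO/.O/.X/OX/XO*; (1,0)=+0→X./OO/.X/OX/XO; (2,0)=+0→X./.O/OX/OX/XO
ply 4, X at XO/.O/.X/OX/XO | (1,0)=+0→XO/XO/.X/OX/XO*; (2,0)=+0→XO/.O/XX/OX/XO
ply 5, O at XO/XO/.X/OX/XO | (2,0)=+0→XO/XO/OX/OX/XO*
ply 6: XO/XO/OX/OX/XO is terminal +0 (X); from ../.O/.X/OX/X. depth 7

O winning at [../.O/.X/OX/X.]: False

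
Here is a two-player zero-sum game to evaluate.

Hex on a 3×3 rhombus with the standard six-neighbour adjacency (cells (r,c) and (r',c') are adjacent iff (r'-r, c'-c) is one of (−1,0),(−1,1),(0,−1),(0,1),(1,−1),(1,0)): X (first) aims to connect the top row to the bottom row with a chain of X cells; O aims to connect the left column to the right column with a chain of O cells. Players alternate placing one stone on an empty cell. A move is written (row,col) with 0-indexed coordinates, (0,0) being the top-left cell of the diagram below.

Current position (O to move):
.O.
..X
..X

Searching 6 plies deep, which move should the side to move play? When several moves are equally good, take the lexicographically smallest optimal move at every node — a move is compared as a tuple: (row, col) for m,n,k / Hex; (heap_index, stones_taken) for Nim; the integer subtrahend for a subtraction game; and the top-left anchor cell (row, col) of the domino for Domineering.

p1 O@[.O./..X/..X]: (0,0)[OO./..X/..X]-1 (0,2)[.OO/..X/..X]+1* (1,0)[.O./O.X/..X]-1 (1,1)[.O./.OX/..X]-1 (2,0)[.O./..X/O.X]-1 (2,1)[.O./..X/.OX]-1
p2 X@[.OO/..X/..X]: (0,0)[XOO/..X/..X]-1* (1,0)[.OO/X.X/..X]-1 (1,1)[.OO/.XX/..X]-1 (2,0)[.OO/..X/X.X]-1 (2,1)[.OO/..X/.XX]-1
p3 O@[XOO/..X/..X]: (1,0)[XOO/O.X/..X]+1* (1,1)[XOO/.OX/..X]+1 (2,0)[XOO/..X/O.X]+1 (2,1)[XOO/..X/.OX]-1
p4 X@[XOO/O.X/..X] terminal -1; root [.O./..X/..X] d6

O's best at [.O./..X/..X]: (0,2)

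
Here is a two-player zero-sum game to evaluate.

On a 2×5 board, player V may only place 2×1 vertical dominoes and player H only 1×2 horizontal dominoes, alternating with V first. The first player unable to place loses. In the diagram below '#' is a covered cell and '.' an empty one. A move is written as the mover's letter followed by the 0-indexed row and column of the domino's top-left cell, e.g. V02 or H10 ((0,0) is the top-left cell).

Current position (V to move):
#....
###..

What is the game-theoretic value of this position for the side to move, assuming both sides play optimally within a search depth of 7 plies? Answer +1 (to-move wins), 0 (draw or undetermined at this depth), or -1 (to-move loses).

value(#..../###.., V) = +1

ply 1, V at #..../###.. | V03=+1→#..#./####.*; V04=-1→#...#/###.#
ply 2, H at #..#./####. | H01=-1→####./####.*
ply 3, V at ####./####. | V04=+1→#####/#####*
ply 4: #####/##### is terminal -1 (H); from #..../###.. depth 7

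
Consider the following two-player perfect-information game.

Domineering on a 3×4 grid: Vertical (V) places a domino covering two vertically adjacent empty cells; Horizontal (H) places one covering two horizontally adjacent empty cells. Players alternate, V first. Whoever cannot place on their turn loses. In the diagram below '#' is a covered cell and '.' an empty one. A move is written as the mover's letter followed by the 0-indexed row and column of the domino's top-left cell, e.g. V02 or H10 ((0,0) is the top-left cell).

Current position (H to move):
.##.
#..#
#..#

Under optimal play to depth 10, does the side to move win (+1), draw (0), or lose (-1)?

[.##./#..#/#..#] H move#1: H11:+1/.##./####/#..#*, H21:+1/.##./#..#/####
[.##./####/#..#] end (terminal -1, V#2); searched .##./#..#/#..# to 10

value(.##./#..#/#..#, H) = +1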